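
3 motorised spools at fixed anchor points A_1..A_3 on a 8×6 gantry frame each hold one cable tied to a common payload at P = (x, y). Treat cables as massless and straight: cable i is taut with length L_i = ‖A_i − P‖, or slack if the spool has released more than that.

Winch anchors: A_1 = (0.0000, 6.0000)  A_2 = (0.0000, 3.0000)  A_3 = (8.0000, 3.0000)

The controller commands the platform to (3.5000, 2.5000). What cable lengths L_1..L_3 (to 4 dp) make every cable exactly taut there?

L_1 = √((0.0000−3.5000)² + (6.0000−2.5000)²) = 4.9497
L_2 = √((0.0000−3.5000)² + (3.0000−2.5000)²) = 3.5355
L_3 = √((8.0000−3.5000)² + (3.0000−2.5000)²) = 4.5277

(4.9497, 3.5355, 4.5277)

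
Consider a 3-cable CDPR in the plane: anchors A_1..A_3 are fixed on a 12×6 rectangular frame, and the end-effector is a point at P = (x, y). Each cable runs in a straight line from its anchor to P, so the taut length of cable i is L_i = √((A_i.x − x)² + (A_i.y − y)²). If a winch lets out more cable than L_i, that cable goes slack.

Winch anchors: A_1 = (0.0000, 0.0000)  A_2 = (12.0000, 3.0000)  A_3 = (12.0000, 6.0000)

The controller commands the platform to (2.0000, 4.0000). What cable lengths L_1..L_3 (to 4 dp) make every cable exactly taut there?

(4.4721, 10.0499, 10.1980)

L_1 = √((0.0000−2.0000)² + (0.0000−4.0000)²) = 4.4721
L_2 = √((12.0000−2.0000)² + (3.0000−4.0000)²) = 10.0499
L_3 = √((12.0000−2.0000)² + (6.0000−4.0000)²) = 10.1980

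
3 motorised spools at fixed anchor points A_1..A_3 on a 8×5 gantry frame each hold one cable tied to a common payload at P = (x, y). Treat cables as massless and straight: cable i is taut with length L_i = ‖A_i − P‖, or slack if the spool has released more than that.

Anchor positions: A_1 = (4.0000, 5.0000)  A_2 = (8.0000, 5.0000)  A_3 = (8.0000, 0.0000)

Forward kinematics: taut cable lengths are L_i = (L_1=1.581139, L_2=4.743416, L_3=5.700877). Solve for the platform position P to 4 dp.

(3.5000, 3.5000)

each cable: (A_i−P)·(A_i−P) = L_i²; let q_i = ‖A_i‖²−L_i²
q_1 = 16.0000+25.0000−2.5000 = 38.5000
row 1: -8.0000x + 0.0000y = -28.0000  (q_2=66.5000)
row 2: -8.0000x + 10.0000y = 7.0000  (q_3=31.5000)
Cramer on rows 1–2 → x = 3.5000, y = 3.5000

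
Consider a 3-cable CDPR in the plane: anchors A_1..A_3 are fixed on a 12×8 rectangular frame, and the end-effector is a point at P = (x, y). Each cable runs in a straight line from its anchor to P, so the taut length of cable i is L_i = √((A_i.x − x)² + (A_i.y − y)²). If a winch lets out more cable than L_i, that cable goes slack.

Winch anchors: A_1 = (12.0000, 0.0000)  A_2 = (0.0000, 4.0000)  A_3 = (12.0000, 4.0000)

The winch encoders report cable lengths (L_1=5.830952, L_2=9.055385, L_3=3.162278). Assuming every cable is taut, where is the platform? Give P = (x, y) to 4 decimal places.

circle eqns → linear via eq_j − eq_1; set q_j = A_j·A_j − L_j²
q_1 = 144.0000+0.0000−34.0000 = 110.0000
24.0000·x − 8.0000·y = q_1−q_2 = 176.0000
0.0000·x − 8.0000·y = q_1−q_3 = -40.0000
solve first two rows → x=9.0000, y=5.0000

(9.0000, 5.0000)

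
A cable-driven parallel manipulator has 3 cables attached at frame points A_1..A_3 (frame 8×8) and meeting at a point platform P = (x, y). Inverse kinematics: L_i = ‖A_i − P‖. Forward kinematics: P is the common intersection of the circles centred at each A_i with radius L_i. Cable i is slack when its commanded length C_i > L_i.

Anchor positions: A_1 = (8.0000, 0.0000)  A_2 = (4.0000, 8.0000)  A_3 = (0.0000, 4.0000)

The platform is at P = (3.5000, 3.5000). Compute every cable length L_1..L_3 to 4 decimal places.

L_1: Δ = A_1−P = (4.5000, -3.5000) → ‖Δ‖ = √32.5000 = 5.7009
L_2: Δ = A_2−P = (0.5000, 4.5000) → ‖Δ‖ = √20.5000 = 4.5277
L_3: Δ = A_3−P = (-3.5000, 0.5000) → ‖Δ‖ = √12.5000 = 3.5355

(5.7009, 4.5277, 3.5355)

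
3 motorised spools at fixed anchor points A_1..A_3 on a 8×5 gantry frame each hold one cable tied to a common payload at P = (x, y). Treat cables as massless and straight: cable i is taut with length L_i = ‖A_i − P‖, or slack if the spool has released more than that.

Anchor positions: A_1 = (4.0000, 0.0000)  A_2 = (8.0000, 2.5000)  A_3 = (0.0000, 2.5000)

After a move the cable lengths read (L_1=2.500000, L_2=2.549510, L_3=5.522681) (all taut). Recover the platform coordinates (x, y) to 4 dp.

(5.5000, 2.0000)

each cable: (A_i−P)·(A_i−P) = L_i²; let k_i = ‖A_i‖²−L_i²
k_1 = 16.0000+0.0000−6.2500 = 9.7500
row 1: -8.0000x − 5.0000y = -54.0000  (k_2=63.7500)
row 2: 8.0000x − 5.0000y = 34.0000  (k_3=-24.2500)
Cramer on rows 1–2 → x = 5.5000, y = 2.0000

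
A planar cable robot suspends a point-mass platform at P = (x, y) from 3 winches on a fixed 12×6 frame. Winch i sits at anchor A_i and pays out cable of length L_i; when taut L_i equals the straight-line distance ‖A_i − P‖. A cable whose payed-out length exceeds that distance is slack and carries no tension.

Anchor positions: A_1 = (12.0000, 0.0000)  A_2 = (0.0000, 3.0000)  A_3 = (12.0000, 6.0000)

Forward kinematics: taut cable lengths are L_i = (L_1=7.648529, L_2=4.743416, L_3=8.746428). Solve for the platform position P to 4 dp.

(4.5000, 1.5000)

expand ‖A_i−P‖²=L_i² and subtract eq 1 (c_i ≔ ‖A_i‖²−L_i²)
c_1 = 144.0000+0.0000−58.5000 = 85.5000
eq1−eq2 → [24.0000  -6.0000]·P = 99.0000
eq1−eq3 → [0.0000  -12.0000]·P = -18.0000
2×2 solve → P = (4.5000, 1.5000)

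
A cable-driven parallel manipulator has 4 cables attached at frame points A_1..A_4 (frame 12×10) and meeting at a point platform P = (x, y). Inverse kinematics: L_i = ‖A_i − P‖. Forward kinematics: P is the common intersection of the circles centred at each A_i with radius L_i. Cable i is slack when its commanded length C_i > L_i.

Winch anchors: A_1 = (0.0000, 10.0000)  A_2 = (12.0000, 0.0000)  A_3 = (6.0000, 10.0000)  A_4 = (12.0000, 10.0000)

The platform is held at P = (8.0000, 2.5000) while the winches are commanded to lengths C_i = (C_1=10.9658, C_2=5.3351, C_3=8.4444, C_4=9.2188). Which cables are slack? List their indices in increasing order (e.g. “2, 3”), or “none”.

2, 3, 4

i=1: geometric 10.9659 vs commanded 10.9658 ⇒ taut
i=2: geometric 4.7170 vs commanded 5.3351 ⇒ slack
i=3: geometric 7.7621 vs commanded 8.4444 ⇒ slack
i=4: geometric 8.5000 vs commanded 9.2188 ⇒ slack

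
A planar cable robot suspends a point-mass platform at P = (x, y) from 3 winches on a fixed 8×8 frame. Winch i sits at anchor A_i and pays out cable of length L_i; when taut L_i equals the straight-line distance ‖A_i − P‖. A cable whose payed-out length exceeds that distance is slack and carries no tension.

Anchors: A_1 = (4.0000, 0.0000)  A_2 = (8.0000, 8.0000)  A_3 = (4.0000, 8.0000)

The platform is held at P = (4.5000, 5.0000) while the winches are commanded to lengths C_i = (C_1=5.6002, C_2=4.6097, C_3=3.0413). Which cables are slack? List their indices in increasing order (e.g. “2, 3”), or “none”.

i=1: geometric 5.0249 vs commanded 5.6002 ⇒ slack
i=2: geometric 4.6098 vs commanded 4.6097 ⇒ taut
i=3: geometric 3.0414 vs commanded 3.0413 ⇒ taut

1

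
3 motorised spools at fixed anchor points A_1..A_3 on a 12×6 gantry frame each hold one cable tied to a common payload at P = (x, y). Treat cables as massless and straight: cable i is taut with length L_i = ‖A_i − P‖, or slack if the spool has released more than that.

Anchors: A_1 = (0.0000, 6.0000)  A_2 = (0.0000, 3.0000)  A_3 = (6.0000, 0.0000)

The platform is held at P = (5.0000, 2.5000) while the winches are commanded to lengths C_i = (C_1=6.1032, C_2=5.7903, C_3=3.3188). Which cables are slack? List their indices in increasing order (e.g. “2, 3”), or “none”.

2, 3

i=1: geometric 6.1033 vs commanded 6.1032 ⇒ taut
i=2: geometric 5.0249 vs commanded 5.7903 ⇒ slack
i=3: geometric 2.6926 vs commanded 3.3188 ⇒ slack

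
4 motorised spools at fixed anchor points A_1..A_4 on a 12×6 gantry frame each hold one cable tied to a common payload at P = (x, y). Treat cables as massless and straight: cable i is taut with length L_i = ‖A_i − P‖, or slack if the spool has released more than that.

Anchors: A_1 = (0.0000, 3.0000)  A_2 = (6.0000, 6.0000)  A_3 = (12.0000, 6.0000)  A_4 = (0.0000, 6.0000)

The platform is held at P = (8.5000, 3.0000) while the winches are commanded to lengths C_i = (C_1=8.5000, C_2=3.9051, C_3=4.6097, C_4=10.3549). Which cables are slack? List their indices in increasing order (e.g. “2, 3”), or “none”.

cable 1: √((-8.5000)²+(0.0000)²)=8.5000, C_1=8.5000: taut
cable 2: √((-2.5000)²+(3.0000)²)=3.9051, C_2=3.9051: taut
cable 3: √((3.5000)²+(3.0000)²)=4.6098, C_3=4.6097: taut
cable 4: √((-8.5000)²+(3.0000)²)=9.0139, C_4=10.3549: slack

4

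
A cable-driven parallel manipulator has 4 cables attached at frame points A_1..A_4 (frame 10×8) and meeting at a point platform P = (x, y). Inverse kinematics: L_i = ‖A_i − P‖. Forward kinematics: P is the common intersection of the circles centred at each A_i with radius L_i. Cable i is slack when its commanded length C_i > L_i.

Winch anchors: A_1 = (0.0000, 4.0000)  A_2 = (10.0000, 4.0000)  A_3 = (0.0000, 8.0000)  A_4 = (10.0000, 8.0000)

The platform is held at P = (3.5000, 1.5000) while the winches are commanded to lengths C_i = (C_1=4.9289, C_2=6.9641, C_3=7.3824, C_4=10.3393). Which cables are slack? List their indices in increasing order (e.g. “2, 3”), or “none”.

cable 1: √((-3.5000)²+(2.5000)²)=4.3012, C_1=4.9289: slack
cable 2: √((6.5000)²+(2.5000)²)=6.9642, C_2=6.9641: taut
cable 3: √((-3.5000)²+(6.5000)²)=7.3824, C_3=7.3824: taut
cable 4: √((6.5000)²+(6.5000)²)=9.1924, C_4=10.3393: slack

1, 4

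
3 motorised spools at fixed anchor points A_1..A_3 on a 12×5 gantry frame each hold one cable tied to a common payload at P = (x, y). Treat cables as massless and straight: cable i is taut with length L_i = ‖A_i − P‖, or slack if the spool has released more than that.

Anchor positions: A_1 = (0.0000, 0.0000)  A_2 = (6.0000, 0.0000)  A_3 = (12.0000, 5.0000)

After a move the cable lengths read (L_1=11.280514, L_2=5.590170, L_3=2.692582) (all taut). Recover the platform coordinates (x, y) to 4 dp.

each cable: (A_i−P)·(A_i−P) = L_i²; let c_i = ‖A_i‖²−L_i²
c_1 = 0.0000+0.0000−127.2500 = -127.2500
row 1: -12.0000x + 0.0000y = -132.0000  (c_2=4.7500)
row 2: -24.0000x − 10.0000y = -289.0000  (c_3=161.7500)
Cramer on rows 1–2 → x = 11.0000, y = 2.5000

(11.0000, 2.5000)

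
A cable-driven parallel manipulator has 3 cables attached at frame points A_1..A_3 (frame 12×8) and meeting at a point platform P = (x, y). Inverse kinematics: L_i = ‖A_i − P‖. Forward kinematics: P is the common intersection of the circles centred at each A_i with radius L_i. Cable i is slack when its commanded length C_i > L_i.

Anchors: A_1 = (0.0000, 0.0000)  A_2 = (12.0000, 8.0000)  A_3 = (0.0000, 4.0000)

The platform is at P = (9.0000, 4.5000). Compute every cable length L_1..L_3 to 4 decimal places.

(10.0623, 4.6098, 9.0139)

L_1: Δ = A_1−P = (-9.0000, -4.5000) → ‖Δ‖ = √101.2500 = 10.0623
L_2: Δ = A_2−P = (3.0000, 3.5000) → ‖Δ‖ = √21.2500 = 4.6098
L_3: Δ = A_3−P = (-9.0000, -0.5000) → ‖Δ‖ = √81.2500 = 9.0139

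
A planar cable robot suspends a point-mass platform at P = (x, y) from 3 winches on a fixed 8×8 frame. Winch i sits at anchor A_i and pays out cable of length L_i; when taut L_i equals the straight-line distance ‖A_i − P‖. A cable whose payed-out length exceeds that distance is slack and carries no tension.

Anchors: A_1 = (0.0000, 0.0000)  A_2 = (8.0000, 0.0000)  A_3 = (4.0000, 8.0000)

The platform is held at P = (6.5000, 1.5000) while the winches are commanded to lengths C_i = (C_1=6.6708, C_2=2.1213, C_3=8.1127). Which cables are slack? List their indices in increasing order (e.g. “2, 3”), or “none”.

3

cable 1: √((-6.5000)²+(-1.5000)²)=6.6708, C_1=6.6708: taut
cable 2: √((1.5000)²+(-1.5000)²)=2.1213, C_2=2.1213: taut
cable 3: √((-2.5000)²+(6.5000)²)=6.9642, C_3=8.1127: slack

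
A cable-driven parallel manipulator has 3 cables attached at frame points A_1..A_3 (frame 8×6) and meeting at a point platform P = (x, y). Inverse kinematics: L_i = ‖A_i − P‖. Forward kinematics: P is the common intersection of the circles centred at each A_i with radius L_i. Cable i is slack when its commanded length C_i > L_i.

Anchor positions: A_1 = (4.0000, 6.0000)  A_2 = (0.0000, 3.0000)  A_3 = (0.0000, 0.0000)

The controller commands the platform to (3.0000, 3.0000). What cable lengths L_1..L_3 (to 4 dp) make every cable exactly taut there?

(3.1623, 3.0000, 4.2426)

cable 1: Δx=1.0000, Δy=3.0000; L_1 = √(Δx²+Δy²) = 3.1623
cable 2: Δx=-3.0000, Δy=0.0000; L_2 = √(Δx²+Δy²) = 3.0000
cable 3: Δx=-3.0000, Δy=-3.0000; L_3 = √(Δx²+Δy²) = 4.2426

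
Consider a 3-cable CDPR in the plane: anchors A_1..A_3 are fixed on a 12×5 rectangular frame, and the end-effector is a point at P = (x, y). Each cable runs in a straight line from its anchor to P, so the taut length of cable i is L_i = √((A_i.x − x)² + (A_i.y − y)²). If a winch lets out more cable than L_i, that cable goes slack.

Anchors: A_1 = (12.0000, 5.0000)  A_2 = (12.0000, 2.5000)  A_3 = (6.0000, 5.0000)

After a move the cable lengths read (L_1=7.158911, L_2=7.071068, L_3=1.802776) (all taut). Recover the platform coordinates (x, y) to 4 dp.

each cable: (A_i−P)·(A_i−P) = L_i²; let q_i = ‖A_i‖²−L_i²
q_1 = 144.0000+25.0000−51.2500 = 117.7500
row 1: 0.0000x + 5.0000y = 17.5000  (q_2=100.2500)
row 2: 12.0000x + 0.0000y = 60.0000  (q_3=57.7500)
Cramer on rows 1–2 → x = 5.0000, y = 3.5000

(5.0000, 3.5000)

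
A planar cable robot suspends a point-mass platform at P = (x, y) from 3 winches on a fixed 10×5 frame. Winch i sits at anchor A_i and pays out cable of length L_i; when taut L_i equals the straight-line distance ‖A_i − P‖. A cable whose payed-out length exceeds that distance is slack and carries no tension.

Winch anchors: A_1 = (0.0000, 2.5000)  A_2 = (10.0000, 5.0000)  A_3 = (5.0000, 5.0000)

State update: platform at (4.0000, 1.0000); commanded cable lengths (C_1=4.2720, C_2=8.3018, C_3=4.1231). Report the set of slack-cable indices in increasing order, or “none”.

2

cable 1: √((-4.0000)²+(1.5000)²)=4.2720, C_1=4.2720: taut
cable 2: √((6.0000)²+(4.0000)²)=7.2111, C_2=8.3018: slack
cable 3: √((1.0000)²+(4.0000)²)=4.1231, C_3=4.1231: taut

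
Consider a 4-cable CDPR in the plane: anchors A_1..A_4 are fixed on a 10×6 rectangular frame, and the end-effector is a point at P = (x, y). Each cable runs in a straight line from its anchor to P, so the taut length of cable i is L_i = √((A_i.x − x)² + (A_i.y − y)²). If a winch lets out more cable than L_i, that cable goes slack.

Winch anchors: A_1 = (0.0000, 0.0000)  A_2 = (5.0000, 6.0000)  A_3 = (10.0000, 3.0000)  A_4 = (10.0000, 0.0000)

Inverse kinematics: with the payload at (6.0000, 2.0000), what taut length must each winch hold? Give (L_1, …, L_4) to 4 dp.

L_1: Δ = A_1−P = (-6.0000, -2.0000) → ‖Δ‖ = √40.0000 = 6.3246
L_2: Δ = A_2−P = (-1.0000, 4.0000) → ‖Δ‖ = √17.0000 = 4.1231
L_3: Δ = A_3−P = (4.0000, 1.0000) → ‖Δ‖ = √17.0000 = 4.1231
L_4: Δ = A_4−P = (4.0000, -2.0000) → ‖Δ‖ = √20.0000 = 4.4721

(6.3246, 4.1231, 4.1231, 4.4721)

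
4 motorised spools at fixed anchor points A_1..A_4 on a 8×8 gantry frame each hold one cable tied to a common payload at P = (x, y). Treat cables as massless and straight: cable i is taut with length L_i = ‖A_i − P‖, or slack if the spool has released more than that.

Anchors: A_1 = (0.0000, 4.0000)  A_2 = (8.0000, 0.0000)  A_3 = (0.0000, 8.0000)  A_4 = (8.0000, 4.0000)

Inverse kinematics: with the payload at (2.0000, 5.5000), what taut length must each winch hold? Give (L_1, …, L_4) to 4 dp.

L_1: Δ = A_1−P = (-2.0000, -1.5000) → ‖Δ‖ = √6.2500 = 2.5000
L_2: Δ = A_2−P = (6.0000, -5.5000) → ‖Δ‖ = √66.2500 = 8.1394
L_3: Δ = A_3−P = (-2.0000, 2.5000) → ‖Δ‖ = √10.2500 = 3.2016
L_4: Δ = A_4−P = (6.0000, -1.5000) → ‖Δ‖ = √38.2500 = 6.1847

(2.5000, 8.1394, 3.2016, 6.1847)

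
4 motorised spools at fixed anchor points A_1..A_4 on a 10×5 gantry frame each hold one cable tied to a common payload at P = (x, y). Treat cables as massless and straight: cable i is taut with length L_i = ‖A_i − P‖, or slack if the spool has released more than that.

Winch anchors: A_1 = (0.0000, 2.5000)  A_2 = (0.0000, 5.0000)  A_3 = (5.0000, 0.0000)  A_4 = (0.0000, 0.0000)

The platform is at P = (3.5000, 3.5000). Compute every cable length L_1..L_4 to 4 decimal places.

L_1: Δ = A_1−P = (-3.5000, -1.0000) → ‖Δ‖ = √13.2500 = 3.6401
L_2: Δ = A_2−P = (-3.5000, 1.5000) → ‖Δ‖ = √14.5000 = 3.8079
L_3: Δ = A_3−P = (1.5000, -3.5000) → ‖Δ‖ = √14.5000 = 3.8079
L_4: Δ = A_4−P = (-3.5000, -3.5000) → ‖Δ‖ = √24.5000 = 4.9497

(3.6401, 3.8079, 3.8079, 4.9497)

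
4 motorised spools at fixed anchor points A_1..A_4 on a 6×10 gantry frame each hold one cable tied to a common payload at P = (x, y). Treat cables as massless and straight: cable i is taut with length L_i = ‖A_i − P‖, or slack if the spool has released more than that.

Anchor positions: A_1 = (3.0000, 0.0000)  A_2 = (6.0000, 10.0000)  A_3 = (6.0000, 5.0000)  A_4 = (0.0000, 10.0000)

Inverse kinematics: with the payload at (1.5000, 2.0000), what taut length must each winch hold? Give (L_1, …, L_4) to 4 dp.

(2.5000, 9.1788, 5.4083, 8.1394)

cable 1: Δx=1.5000, Δy=-2.0000; L_1 = √(Δx²+Δy²) = 2.5000
cable 2: Δx=4.5000, Δy=8.0000; L_2 = √(Δx²+Δy²) = 9.1788
cable 3: Δx=4.5000, Δy=3.0000; L_3 = √(Δx²+Δy²) = 5.4083
cable 4: Δx=-1.5000, Δy=8.0000; L_4 = √(Δx²+Δy²) = 8.1394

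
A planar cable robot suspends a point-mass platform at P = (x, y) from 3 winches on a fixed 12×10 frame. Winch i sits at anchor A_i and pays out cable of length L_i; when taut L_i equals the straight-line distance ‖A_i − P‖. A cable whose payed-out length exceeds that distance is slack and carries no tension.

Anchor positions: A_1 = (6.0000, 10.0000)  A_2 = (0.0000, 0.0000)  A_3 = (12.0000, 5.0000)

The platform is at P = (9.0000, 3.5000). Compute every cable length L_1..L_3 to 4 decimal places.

L_1: Δ = A_1−P = (-3.0000, 6.5000) → ‖Δ‖ = √51.2500 = 7.1589
L_2: Δ = A_2−P = (-9.0000, -3.5000) → ‖Δ‖ = √93.2500 = 9.6566
L_3: Δ = A_3−P = (3.0000, 1.5000) → ‖Δ‖ = √11.2500 = 3.3541

(7.1589, 9.6566, 3.3541)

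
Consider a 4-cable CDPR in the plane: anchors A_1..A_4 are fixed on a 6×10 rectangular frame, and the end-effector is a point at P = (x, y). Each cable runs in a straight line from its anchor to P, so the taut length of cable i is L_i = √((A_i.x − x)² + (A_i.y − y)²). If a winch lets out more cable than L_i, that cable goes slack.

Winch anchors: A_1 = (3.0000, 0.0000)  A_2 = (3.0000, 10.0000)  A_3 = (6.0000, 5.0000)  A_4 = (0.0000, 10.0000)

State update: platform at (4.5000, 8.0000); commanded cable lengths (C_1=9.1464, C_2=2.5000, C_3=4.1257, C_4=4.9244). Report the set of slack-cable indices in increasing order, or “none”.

i=1: geometric 8.1394 vs commanded 9.1464 ⇒ slack
i=2: geometric 2.5000 vs commanded 2.5000 ⇒ taut
i=3: geometric 3.3541 vs commanded 4.1257 ⇒ slack
i=4: geometric 4.9244 vs commanded 4.9244 ⇒ taut

1, 3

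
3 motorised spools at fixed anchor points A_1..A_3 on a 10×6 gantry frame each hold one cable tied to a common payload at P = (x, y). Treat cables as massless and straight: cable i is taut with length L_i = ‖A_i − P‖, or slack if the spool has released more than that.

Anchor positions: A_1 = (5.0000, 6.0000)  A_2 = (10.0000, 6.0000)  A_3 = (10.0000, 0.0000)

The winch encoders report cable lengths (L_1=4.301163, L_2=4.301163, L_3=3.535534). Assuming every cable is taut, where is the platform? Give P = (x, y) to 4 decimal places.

circle eqns → linear via eq_j − eq_1; set k_j = A_j·A_j − L_j²
k_1 = 25.0000+36.0000−18.5000 = 42.5000
-10.0000·x + 0.0000·y = k_1−k_2 = -75.0000
-10.0000·x + 12.0000·y = k_1−k_3 = -45.0000
solve first two rows → x=7.5000, y=2.5000

(7.5000, 2.5000)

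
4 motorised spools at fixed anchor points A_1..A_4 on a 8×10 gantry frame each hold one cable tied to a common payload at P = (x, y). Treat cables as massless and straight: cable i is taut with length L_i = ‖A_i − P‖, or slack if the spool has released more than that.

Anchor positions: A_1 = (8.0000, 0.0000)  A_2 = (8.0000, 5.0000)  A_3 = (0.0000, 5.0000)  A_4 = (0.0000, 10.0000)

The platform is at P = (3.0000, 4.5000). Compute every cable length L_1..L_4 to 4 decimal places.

(6.7268, 5.0249, 3.0414, 6.2650)

L_1 = √((8.0000−3.0000)² + (0.0000−4.5000)²) = 6.7268
L_2 = √((8.0000−3.0000)² + (5.0000−4.5000)²) = 5.0249
L_3 = √((0.0000−3.0000)² + (5.0000−4.5000)²) = 3.0414
L_4 = √((0.0000−3.0000)² + (10.0000−4.5000)²) = 6.2650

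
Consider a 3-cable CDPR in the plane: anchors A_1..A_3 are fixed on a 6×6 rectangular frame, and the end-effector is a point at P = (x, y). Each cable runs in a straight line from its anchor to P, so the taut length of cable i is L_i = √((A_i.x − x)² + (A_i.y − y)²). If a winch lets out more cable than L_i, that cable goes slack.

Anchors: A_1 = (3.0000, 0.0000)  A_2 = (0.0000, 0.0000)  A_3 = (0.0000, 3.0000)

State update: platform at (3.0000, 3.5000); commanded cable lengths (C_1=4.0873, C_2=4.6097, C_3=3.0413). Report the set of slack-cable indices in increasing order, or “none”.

cable 1: √((0.0000)²+(-3.5000)²)=3.5000, C_1=4.0873: slack
cable 2: √((-3.0000)²+(-3.5000)²)=4.6098, C_2=4.6097: taut
cable 3: √((-3.0000)²+(-0.5000)²)=3.0414, C_3=3.0413: taut

1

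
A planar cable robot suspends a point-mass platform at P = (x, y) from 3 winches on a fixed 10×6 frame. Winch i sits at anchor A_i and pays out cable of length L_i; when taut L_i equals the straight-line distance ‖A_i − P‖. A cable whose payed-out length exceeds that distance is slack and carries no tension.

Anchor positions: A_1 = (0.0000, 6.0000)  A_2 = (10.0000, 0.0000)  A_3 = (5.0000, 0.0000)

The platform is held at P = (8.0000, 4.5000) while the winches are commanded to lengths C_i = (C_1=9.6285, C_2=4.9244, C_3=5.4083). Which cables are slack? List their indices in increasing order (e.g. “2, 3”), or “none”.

1

cable 1: √((-8.0000)²+(1.5000)²)=8.1394, C_1=9.6285: slack
cable 2: √((2.0000)²+(-4.5000)²)=4.9244, C_2=4.9244: taut
cable 3: √((-3.0000)²+(-4.5000)²)=5.4083, C_3=5.4083: taut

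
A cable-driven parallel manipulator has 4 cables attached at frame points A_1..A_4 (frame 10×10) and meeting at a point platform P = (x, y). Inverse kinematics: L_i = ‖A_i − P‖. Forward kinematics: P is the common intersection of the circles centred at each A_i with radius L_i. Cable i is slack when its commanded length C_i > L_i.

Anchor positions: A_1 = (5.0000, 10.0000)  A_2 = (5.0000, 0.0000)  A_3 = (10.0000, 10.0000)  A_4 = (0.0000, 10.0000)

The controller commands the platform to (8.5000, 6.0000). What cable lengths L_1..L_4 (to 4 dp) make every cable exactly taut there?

(5.3151, 6.9462, 4.2720, 9.3941)

cable 1: Δx=-3.5000, Δy=4.0000; L_1 = √(Δx²+Δy²) = 5.3151
cable 2: Δx=-3.5000, Δy=-6.0000; L_2 = √(Δx²+Δy²) = 6.9462
cable 3: Δx=1.5000, Δy=4.0000; L_3 = √(Δx²+Δy²) = 4.2720
cable 4: Δx=-8.5000, Δy=4.0000; L_4 = √(Δx²+Δy²) = 9.3941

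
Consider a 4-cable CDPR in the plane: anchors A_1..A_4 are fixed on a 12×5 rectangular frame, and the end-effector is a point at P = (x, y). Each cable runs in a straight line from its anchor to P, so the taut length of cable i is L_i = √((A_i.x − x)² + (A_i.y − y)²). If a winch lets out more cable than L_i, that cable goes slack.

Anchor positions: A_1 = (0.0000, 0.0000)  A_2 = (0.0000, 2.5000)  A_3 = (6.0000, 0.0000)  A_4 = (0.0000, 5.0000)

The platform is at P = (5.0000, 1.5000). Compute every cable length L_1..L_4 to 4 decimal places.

(5.2202, 5.0990, 1.8028, 6.1033)

L_1 = √((0.0000−5.0000)² + (0.0000−1.5000)²) = 5.2202
L_2 = √((0.0000−5.0000)² + (2.5000−1.5000)²) = 5.0990
L_3 = √((6.0000−5.0000)² + (0.0000−1.5000)²) = 1.8028
L_4 = √((0.0000−5.0000)² + (5.0000−1.5000)²) = 6.1033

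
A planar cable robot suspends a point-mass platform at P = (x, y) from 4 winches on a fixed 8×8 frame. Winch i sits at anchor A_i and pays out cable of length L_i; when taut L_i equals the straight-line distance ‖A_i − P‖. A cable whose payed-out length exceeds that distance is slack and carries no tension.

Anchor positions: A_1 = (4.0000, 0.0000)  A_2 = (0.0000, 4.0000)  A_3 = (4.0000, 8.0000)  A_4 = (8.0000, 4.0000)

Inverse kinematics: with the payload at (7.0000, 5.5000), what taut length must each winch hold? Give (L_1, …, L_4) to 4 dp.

L_1: Δ = A_1−P = (-3.0000, -5.5000) → ‖Δ‖ = √39.2500 = 6.2650
L_2: Δ = A_2−P = (-7.0000, -1.5000) → ‖Δ‖ = √51.2500 = 7.1589
L_3: Δ = A_3−P = (-3.0000, 2.5000) → ‖Δ‖ = √15.2500 = 3.9051
L_4: Δ = A_4−P = (1.0000, -1.5000) → ‖Δ‖ = √3.2500 = 1.8028

(6.2650, 7.1589, 3.9051, 1.8028)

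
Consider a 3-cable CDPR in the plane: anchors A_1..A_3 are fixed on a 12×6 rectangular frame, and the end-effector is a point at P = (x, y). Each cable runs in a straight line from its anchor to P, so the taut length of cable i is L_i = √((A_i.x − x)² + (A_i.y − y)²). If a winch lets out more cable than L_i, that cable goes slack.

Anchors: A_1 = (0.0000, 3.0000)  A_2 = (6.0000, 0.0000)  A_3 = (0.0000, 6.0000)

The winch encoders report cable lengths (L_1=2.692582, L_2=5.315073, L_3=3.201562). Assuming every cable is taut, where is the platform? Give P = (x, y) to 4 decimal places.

circle eqns → linear via eq_j − eq_1; set k_j = A_j·A_j − L_j²
k_1 = 0.0000+9.0000−7.2500 = 1.7500
-12.0000·x + 6.0000·y = k_1−k_2 = -6.0000
0.0000·x − 6.0000·y = k_1−k_3 = -24.0000
solve first two rows → x=2.5000, y=4.0000

(2.5000, 4.0000)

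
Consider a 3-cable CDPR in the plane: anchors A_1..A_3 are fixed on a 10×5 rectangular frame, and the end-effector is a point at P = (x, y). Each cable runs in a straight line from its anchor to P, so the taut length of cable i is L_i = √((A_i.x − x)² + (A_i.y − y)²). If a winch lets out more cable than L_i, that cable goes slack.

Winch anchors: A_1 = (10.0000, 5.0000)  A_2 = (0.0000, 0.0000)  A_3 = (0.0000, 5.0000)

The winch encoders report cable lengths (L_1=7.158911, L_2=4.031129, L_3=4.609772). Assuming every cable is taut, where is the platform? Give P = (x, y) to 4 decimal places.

(3.5000, 2.0000)

expand ‖A_i−P‖²=L_i² and subtract eq 1 (k_i ≔ ‖A_i‖²−L_i²)
k_1 = 100.0000+25.0000−51.2500 = 73.7500
eq1−eq2 → [20.0000  10.0000]·P = 90.0000
eq1−eq3 → [20.0000  0.0000]·P = 70.0000
2×2 solve → P = (3.5000, 2.0000)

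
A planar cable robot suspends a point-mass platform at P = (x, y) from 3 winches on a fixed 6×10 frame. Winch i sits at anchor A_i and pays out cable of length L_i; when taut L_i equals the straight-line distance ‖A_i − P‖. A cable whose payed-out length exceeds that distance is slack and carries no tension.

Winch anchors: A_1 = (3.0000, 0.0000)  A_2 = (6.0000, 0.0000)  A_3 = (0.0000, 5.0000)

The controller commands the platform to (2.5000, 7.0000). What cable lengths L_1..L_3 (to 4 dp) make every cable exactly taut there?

(7.0178, 7.8262, 3.2016)

L_1 = √((3.0000−2.5000)² + (0.0000−7.0000)²) = 7.0178
L_2 = √((6.0000−2.5000)² + (0.0000−7.0000)²) = 7.8262
L_3 = √((0.0000−2.5000)² + (5.0000−7.0000)²) = 3.2016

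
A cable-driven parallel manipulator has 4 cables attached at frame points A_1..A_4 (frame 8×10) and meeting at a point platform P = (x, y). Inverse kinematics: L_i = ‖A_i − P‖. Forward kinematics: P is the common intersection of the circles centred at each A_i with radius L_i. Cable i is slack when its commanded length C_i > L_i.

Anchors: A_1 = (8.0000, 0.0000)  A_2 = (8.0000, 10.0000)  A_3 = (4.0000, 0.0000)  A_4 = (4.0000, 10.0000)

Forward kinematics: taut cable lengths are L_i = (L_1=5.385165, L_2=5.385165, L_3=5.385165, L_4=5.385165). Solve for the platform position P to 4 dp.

(6.0000, 5.0000)

each cable: (A_i−P)·(A_i−P) = L_i²; let k_i = ‖A_i‖²−L_i²
k_1 = 64.0000+0.0000−29.0000 = 35.0000
row 1: 0.0000x − 20.0000y = -100.0000  (k_2=135.0000)
row 2: 8.0000x + 0.0000y = 48.0000  (k_3=-13.0000)
row 3: 8.0000x − 20.0000y = -52.0000  (k_4=87.0000)
Cramer on rows 1–2 → x = 6.0000, y = 5.0000
check cable 4: ‖A_4−P‖² = 29.0000 ≈ L_4² = 29.0000 ✓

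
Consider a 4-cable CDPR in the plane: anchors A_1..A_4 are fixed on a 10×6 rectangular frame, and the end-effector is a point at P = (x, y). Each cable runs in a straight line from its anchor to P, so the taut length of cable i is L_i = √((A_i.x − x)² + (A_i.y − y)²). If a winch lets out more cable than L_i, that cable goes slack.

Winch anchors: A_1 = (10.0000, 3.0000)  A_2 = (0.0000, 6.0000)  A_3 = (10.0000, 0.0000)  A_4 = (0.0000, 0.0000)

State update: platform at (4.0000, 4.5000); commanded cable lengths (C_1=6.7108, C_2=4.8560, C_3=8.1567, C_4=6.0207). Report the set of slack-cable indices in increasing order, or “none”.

cable 1: L_1 = ‖A_1−P‖ = 6.1847;  C_1 = 6.7108 → slack
cable 2: L_2 = ‖A_2−P‖ = 4.2720;  C_2 = 4.8560 → slack
cable 3: L_3 = ‖A_3−P‖ = 7.5000;  C_3 = 8.1567 → slack
cable 4: L_4 = ‖A_4−P‖ = 6.0208;  C_4 = 6.0207 → taut

1, 2, 3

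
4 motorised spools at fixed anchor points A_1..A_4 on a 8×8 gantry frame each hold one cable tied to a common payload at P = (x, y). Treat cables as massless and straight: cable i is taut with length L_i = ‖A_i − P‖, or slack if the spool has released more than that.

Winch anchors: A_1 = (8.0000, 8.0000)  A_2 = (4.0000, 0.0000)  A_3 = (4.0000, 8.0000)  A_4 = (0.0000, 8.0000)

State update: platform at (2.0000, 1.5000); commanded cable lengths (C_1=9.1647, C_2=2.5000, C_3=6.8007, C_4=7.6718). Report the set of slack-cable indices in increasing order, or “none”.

1, 4

cable 1: √((6.0000)²+(6.5000)²)=8.8459, C_1=9.1647: slack
cable 2: √((2.0000)²+(-1.5000)²)=2.5000, C_2=2.5000: taut
cable 3: √((2.0000)²+(6.5000)²)=6.8007, C_3=6.8007: taut
cable 4: √((-2.0000)²+(6.5000)²)=6.8007, C_4=7.6718: slack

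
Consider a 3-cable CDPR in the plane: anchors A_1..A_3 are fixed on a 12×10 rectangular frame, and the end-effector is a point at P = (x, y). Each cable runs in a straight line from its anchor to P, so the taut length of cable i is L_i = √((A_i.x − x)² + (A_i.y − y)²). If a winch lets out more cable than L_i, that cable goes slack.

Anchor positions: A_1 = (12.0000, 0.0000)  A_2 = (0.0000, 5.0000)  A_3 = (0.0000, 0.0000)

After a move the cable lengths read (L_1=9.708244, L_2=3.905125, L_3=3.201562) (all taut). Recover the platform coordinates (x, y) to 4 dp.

(2.5000, 2.0000)

circle eqns → linear via eq_j − eq_1; set k_j = A_j·A_j − L_j²
k_1 = 144.0000+0.0000−94.2500 = 49.7500
24.0000·x − 10.0000·y = k_1−k_2 = 40.0000
24.0000·x + 0.0000·y = k_1−k_3 = 60.0000
solve first two rows → x=2.5000, y=2.0000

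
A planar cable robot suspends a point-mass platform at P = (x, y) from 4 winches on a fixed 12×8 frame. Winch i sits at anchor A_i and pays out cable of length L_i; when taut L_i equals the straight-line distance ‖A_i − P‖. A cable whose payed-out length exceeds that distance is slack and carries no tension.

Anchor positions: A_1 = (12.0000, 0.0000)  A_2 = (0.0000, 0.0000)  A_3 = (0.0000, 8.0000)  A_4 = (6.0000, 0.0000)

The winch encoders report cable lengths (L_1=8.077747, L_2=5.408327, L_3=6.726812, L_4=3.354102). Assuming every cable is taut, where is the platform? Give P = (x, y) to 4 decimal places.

(4.5000, 3.0000)

each cable: (A_i−P)·(A_i−P) = L_i²; let q_i = ‖A_i‖²−L_i²
q_1 = 144.0000+0.0000−65.2500 = 78.7500
row 1: 24.0000x + 0.0000y = 108.0000  (q_2=-29.2500)
row 2: 24.0000x − 16.0000y = 60.0000  (q_3=18.7500)
row 3: 12.0000x + 0.0000y = 54.0000  (q_4=24.7500)
Cramer on rows 1–2 → x = 4.5000, y = 3.0000
check cable 4: ‖A_4−P‖² = 11.2500 ≈ L_4² = 11.2500 ✓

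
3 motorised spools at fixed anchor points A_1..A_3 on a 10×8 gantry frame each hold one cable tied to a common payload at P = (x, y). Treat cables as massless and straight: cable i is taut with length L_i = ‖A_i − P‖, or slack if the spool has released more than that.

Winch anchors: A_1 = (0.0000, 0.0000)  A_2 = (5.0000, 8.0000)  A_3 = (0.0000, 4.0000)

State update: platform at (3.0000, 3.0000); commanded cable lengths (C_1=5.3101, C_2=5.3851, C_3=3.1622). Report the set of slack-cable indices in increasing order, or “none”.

i=1: geometric 4.2426 vs commanded 5.3101 ⇒ slack
i=2: geometric 5.3852 vs commanded 5.3851 ⇒ taut
i=3: geometric 3.1623 vs commanded 3.1622 ⇒ taut

1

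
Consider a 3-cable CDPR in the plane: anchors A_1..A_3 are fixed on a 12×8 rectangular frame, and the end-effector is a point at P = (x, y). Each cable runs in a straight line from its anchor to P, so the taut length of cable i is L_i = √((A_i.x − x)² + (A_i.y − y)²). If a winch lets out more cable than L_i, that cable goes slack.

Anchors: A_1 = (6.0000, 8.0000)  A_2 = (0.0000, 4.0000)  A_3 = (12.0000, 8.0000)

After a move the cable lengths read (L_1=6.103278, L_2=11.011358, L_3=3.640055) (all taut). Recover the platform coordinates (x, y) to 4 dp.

(11.0000, 4.5000)

each cable: (A_i−P)·(A_i−P) = L_i²; let q_i = ‖A_i‖²−L_i²
q_1 = 36.0000+64.0000−37.2500 = 62.7500
row 1: 12.0000x + 8.0000y = 168.0000  (q_2=-105.2500)
row 2: -12.0000x + 0.0000y = -132.0000  (q_3=194.7500)
Cramer on rows 1–2 → x = 11.0000, y = 4.5000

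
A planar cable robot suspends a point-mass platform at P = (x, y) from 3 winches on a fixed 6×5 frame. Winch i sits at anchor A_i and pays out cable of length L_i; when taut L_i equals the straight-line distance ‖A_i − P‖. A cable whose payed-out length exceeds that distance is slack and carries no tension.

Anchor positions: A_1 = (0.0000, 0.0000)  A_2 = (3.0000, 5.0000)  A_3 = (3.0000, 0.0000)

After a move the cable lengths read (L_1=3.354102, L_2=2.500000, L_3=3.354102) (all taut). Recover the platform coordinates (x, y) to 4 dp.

each cable: (A_i−P)·(A_i−P) = L_i²; let c_i = ‖A_i‖²−L_i²
c_1 = 0.0000+0.0000−11.2500 = -11.2500
row 1: -6.0000x − 10.0000y = -39.0000  (c_2=27.7500)
row 2: -6.0000x + 0.0000y = -9.0000  (c_3=-2.2500)
Cramer on rows 1–2 → x = 1.5000, y = 3.0000

(1.5000, 3.0000)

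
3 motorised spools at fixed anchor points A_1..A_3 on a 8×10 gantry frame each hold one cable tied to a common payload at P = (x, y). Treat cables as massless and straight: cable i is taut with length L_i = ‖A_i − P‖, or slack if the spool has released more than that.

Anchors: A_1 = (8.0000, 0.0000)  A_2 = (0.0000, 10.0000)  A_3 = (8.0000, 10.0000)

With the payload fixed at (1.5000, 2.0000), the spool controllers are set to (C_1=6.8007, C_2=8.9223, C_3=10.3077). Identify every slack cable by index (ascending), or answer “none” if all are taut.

cable 1: L_1 = ‖A_1−P‖ = 6.8007;  C_1 = 6.8007 → taut
cable 2: L_2 = ‖A_2−P‖ = 8.1394;  C_2 = 8.9223 → slack
cable 3: L_3 = ‖A_3−P‖ = 10.3078;  C_3 = 10.3077 → taut

2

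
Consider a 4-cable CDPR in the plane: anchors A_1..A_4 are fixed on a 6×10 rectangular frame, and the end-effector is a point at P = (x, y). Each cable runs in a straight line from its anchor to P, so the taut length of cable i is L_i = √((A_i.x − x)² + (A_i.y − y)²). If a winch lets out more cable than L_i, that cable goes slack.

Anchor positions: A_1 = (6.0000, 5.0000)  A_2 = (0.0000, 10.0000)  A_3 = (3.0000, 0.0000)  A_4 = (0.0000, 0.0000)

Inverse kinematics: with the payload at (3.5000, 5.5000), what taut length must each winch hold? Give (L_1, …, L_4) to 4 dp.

L_1 = √((6.0000−3.5000)² + (5.0000−5.5000)²) = 2.5495
L_2 = √((0.0000−3.5000)² + (10.0000−5.5000)²) = 5.7009
L_3 = √((3.0000−3.5000)² + (0.0000−5.5000)²) = 5.5227
L_4 = √((0.0000−3.5000)² + (0.0000−5.5000)²) = 6.5192

(2.5495, 5.7009, 5.5227, 6.5192)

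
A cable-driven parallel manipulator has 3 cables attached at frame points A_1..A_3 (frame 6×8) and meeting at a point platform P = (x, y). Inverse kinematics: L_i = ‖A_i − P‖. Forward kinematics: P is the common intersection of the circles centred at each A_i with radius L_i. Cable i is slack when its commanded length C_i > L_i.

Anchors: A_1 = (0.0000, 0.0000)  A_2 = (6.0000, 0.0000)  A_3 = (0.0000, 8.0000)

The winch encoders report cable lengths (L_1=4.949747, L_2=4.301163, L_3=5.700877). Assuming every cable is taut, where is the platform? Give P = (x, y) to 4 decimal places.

circle eqns → linear via eq_j − eq_1; set c_j = A_j·A_j − L_j²
c_1 = 0.0000+0.0000−24.5000 = -24.5000
-12.0000·x + 0.0000·y = c_1−c_2 = -42.0000
0.0000·x − 16.0000·y = c_1−c_3 = -56.0000
solve first two rows → x=3.5000, y=3.5000

(3.5000, 3.5000)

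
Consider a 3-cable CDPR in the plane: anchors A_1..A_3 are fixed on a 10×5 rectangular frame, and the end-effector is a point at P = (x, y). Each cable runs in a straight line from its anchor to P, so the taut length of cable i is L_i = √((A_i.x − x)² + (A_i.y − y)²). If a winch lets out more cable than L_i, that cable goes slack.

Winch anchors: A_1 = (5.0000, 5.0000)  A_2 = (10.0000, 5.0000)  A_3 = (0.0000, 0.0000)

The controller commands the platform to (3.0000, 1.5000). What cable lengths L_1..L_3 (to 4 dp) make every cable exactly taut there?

L_1 = √((5.0000−3.0000)² + (5.0000−1.5000)²) = 4.0311
L_2 = √((10.0000−3.0000)² + (5.0000−1.5000)²) = 7.8262
L_3 = √((0.0000−3.0000)² + (0.0000−1.5000)²) = 3.3541

(4.0311, 7.8262, 3.3541)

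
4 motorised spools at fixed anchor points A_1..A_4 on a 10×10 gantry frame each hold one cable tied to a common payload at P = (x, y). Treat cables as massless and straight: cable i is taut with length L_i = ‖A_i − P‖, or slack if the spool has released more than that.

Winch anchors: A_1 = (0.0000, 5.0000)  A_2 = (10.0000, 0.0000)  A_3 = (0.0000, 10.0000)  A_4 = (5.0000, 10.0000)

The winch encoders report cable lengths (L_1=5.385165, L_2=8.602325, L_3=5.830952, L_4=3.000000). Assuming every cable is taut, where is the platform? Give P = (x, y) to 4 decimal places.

(5.0000, 7.0000)

circle eqns → linear via eq_j − eq_1; set c_j = A_j·A_j − L_j²
c_1 = 0.0000+25.0000−29.0000 = -4.0000
-20.0000·x + 10.0000·y = c_1−c_2 = -30.0000
0.0000·x − 10.0000·y = c_1−c_3 = -70.0000
-10.0000·x − 10.0000·y = c_1−c_4 = -120.0000
solve first two rows → x=5.0000, y=7.0000
check cable 4: ‖A_4−P‖² = 9.0000 ≈ L_4² = 9.0000 ✓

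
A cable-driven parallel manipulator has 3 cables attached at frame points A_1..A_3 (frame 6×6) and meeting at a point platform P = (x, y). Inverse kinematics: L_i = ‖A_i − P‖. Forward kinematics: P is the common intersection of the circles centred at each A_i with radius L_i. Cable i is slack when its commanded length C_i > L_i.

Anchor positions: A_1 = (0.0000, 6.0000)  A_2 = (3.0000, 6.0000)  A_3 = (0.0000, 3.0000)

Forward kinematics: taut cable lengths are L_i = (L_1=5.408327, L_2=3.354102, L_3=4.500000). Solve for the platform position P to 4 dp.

expand ‖A_i−P‖²=L_i² and subtract eq 1 (k_i ≔ ‖A_i‖²−L_i²)
k_1 = 0.0000+36.0000−29.2500 = 6.7500
eq1−eq2 → [-6.0000  0.0000]·P = -27.0000
eq1−eq3 → [0.0000  6.0000]·P = 18.0000
2×2 solve → P = (4.5000, 3.0000)

(4.5000, 3.0000)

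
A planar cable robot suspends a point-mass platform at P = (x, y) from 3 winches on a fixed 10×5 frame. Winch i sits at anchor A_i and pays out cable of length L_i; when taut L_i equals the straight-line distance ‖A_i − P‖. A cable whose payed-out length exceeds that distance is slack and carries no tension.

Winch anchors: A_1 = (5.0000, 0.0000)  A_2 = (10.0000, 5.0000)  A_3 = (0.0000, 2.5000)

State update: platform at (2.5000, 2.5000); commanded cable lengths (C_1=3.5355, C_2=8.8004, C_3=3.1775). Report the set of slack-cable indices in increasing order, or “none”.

2, 3

cable 1: L_1 = ‖A_1−P‖ = 3.5355;  C_1 = 3.5355 → taut
cable 2: L_2 = ‖A_2−P‖ = 7.9057;  C_2 = 8.8004 → slack
cable 3: L_3 = ‖A_3−P‖ = 2.5000;  C_3 = 3.1775 → slack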